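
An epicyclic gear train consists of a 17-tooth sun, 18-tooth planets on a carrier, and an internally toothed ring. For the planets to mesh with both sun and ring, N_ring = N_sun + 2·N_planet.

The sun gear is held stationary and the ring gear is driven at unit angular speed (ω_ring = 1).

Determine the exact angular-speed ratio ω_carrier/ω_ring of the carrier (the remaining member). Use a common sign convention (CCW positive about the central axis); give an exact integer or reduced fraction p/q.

53/70

N_ring = 17 + 2·18 = 53
17(ω_s−ω_c) = −53(ω_r−ω_c),  ω_s=0, ω_r=1
17(0−ω_c) = −53(1−ω_c)  ⇒  70ω_c = 53  ⇒  ω_c = 53/70
ω_c/ω_r = 53/70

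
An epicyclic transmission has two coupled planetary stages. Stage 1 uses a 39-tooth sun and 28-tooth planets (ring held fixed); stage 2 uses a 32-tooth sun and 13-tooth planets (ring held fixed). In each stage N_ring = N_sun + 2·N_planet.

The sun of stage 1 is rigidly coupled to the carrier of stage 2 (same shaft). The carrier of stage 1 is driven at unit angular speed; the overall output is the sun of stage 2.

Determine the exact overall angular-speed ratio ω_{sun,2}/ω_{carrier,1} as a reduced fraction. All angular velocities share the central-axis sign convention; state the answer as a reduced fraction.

Stage 1: N_ring = 39 + 2·28 = 95
Stage 1: 39(ω_s−ω_c) = −95(ω_r−ω_c),  ω_r=0, ω_c=1
Stage 1: ω_s = 1 − (95/39)(0−1) = 134/39
  ⇒ ω_s¹/ω_c¹ = 134/39
Stage 2: N_ring = 32 + 2·13 = 58
Stage 2: 32(ω_s−ω_c) = −58(ω_r−ω_c),  ω_r=0, ω_c=1
Stage 2: ω_s = 1 − (58/32)(0−1) = 45/16
  ⇒ ω_s²/ω_c² = 45/16
Coupling ω_c² = ω_s¹ ⇒ overall = 134/39 × 45/16 = 1005/104

1005/104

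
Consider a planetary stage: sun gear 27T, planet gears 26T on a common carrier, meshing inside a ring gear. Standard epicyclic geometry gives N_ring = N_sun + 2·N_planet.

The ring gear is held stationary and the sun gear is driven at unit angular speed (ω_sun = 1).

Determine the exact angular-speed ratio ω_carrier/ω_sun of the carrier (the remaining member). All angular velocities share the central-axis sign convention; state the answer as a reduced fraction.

27/106

N_ring = 27 + 2·26 = 79
27(ω_s−ω_c) = −79(ω_r−ω_c),  ω_r=0, ω_s=1
27(1−ω_c) = −79(0−ω_c)  ⇒  106ω_c = 27  ⇒  ω_c = 27/106
ω_c/ω_s = 27/106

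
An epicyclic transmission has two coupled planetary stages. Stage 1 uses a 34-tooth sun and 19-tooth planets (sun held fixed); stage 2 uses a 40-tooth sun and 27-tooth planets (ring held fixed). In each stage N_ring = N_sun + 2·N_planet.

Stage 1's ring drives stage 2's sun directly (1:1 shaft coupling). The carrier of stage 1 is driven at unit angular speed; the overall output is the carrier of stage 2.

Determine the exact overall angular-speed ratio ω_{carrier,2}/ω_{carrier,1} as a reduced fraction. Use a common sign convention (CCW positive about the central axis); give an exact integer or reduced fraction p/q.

265/603

Stage 1: N_ring = 34 + 2·19 = 72
Stage 1: 34(ω_s−ω_c) = −72(ω_r−ω_c),  ω_s=0, ω_c=1
Stage 1: ω_r = 1 − (34/72)(0−1) = 53/36
  ⇒ ω_r¹/ω_c¹ = 53/36
Stage 2: N_ring = 40 + 2·27 = 94
Stage 2: 40(ω_s−ω_c) = −94(ω_r−ω_c),  ω_r=0, ω_s=1
Stage 2: 40(1−ω_c) = −94(0−ω_c)  ⇒  134ω_c = 40  ⇒  ω_c = 20/67
  ⇒ ω_c²/ω_s² = 20/67
Coupling ω_s² = ω_r¹ ⇒ overall = 53/36 × 20/67 = 265/603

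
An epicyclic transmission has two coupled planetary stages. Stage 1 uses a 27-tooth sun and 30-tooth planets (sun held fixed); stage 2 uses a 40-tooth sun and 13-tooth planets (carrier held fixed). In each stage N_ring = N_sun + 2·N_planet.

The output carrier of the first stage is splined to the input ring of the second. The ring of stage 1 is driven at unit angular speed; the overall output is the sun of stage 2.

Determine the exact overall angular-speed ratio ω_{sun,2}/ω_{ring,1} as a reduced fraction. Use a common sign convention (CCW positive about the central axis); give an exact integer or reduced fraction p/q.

Stage 1: N_ring = 27 + 2·30 = 87
Stage 1: 27(ω_s−ω_c) = −87(ω_r−ω_c),  ω_s=0, ω_r=1
Stage 1: 27(0−ω_c) = −87(1−ω_c)  ⇒  114ω_c = 87  ⇒  ω_c = 29/38
  ⇒ ω_c¹/ω_r¹ = 29/38
Stage 2: N_ring = 40 + 2·13 = 66
Stage 2: 40(ω_s−ω_c) = −66(ω_r−ω_c),  ω_c=0, ω_r=1
Stage 2: ω_s = 0 − (66/40)(1−0) = -33/20
  ⇒ ω_s²/ω_r² = -33/20
Coupling ω_r² = ω_c¹ ⇒ overall = 29/38 × -33/20 = -957/760

-957/760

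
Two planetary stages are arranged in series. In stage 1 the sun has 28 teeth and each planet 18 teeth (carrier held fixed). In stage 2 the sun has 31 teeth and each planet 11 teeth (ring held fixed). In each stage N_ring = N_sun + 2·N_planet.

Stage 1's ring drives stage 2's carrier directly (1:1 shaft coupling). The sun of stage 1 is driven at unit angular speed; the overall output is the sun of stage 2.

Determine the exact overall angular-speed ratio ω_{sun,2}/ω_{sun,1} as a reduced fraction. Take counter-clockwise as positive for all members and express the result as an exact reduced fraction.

-147/124

Stage 1: N_ring = 28 + 2·18 = 64
Stage 1: 28(ω_s−ω_c) = −64(ω_r−ω_c),  ω_c=0, ω_s=1
Stage 1: ω_r = 0 − (28/64)(1−0) = -7/16
  ⇒ ω_r¹/ω_s¹ = -7/16
Stage 2: N_ring = 31 + 2·11 = 53
Stage 2: 31(ω_s−ω_c) = −53(ω_r−ω_c),  ω_r=0, ω_c=1
Stage 2: ω_s = 1 − (53/31)(0−1) = 84/31
  ⇒ ω_s²/ω_c² = 84/31
Coupling ω_c² = ω_r¹ ⇒ overall = -7/16 × 84/31 = -147/124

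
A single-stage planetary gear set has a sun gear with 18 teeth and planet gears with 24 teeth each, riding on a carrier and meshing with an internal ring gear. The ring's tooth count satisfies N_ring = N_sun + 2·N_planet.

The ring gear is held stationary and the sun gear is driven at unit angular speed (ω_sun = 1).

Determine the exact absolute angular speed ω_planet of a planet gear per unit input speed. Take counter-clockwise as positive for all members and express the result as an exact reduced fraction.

N_ring = 18 + 2·24 = 66
18(ω_s−ω_c) = −66(ω_r−ω_c),  ω_r=0, ω_s=1
18(1−ω_c) = −66(0−ω_c)  ⇒  84ω_c = 18  ⇒  ω_c = 3/14
sun–planet: 18·(1−3/14) = −24·(ω_p−ω_c)  ⇒  ω_p−ω_c = −(18/24)·(11/14) = -33/56
ω_p = 3/14 − 33/56 = -3/8

-3/8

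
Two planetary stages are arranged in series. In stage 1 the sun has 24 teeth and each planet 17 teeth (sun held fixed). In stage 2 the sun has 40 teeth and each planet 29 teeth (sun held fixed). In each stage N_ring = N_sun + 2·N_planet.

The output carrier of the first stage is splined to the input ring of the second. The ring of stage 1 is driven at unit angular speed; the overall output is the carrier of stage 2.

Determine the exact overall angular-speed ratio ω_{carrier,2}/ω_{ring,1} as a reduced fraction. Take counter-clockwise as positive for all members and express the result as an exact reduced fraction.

Stage 1: N_ring = 24 + 2·17 = 58
Stage 1: 24(ω_s−ω_c) = −58(ω_r−ω_c),  ω_s=0, ω_r=1
Stage 1: 24(0−ω_c) = −58(1−ω_c)  ⇒  82ω_c = 58  ⇒  ω_c = 29/41
  ⇒ ω_c¹/ω_r¹ = 29/41
Stage 2: N_ring = 40 + 2·29 = 98
Stage 2: 40(ω_s−ω_c) = −98(ω_r−ω_c),  ω_s=0, ω_r=1
Stage 2: 40(0−ω_c) = −98(1−ω_c)  ⇒  138ω_c = 98  ⇒  ω_c = 49/69
  ⇒ ω_c²/ω_r² = 49/69
Coupling ω_r² = ω_c¹ ⇒ overall = 29/41 × 49/69 = 1421/2829

1421/2829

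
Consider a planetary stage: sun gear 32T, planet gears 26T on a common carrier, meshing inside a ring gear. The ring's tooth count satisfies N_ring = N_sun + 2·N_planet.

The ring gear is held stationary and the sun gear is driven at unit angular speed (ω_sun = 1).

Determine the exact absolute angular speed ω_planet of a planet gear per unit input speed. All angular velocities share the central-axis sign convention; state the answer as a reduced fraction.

-8/13

N_ring = 32 + 2·26 = 84
32(ω_s−ω_c) = −84(ω_r−ω_c),  ω_r=0, ω_s=1
32(1−ω_c) = −84(0−ω_c)  ⇒  116ω_c = 32  ⇒  ω_c = 8/29
sun–planet: 32·(1−8/29) = −26·(ω_p−ω_c)  ⇒  ω_p−ω_c = −(32/26)·(21/29) = -336/377
ω_p = 8/29 − 336/377 = -8/13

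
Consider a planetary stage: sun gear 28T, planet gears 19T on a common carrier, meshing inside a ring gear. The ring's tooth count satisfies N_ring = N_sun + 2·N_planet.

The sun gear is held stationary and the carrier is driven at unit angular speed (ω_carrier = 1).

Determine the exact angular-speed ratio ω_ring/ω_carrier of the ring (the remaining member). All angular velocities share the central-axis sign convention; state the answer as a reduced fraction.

47/33

N_ring = 28 + 2·19 = 66
28(ω_s−ω_c) = −66(ω_r−ω_c),  ω_s=0, ω_c=1
ω_r = 1 − (28/66)(0−1) = 47/33
ω_r/ω_c = 47/33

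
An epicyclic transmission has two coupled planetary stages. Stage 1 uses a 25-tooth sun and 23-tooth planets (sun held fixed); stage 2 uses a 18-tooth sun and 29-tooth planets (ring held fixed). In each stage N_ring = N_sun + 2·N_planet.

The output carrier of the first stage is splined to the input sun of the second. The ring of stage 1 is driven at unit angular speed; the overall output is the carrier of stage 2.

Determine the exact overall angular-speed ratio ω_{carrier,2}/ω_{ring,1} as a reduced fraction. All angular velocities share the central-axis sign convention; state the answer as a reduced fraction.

213/1504

Stage 1: N_ring = 25 + 2·23 = 71
Stage 1: 25(ω_s−ω_c) = −71(ω_r−ω_c),  ω_s=0, ω_r=1
Stage 1: 25(0−ω_c) = −71(1−ω_c)  ⇒  96ω_c = 71  ⇒  ω_c = 71/96
  ⇒ ω_c¹/ω_r¹ = 71/96
Stage 2: N_ring = 18 + 2·29 = 76
Stage 2: 18(ω_s−ω_c) = −76(ω_r−ω_c),  ω_r=0, ω_s=1
Stage 2: 18(1−ω_c) = −76(0−ω_c)  ⇒  94ω_c = 18  ⇒  ω_c = 9/47
  ⇒ ω_c²/ω_s² = 9/47
Coupling ω_s² = ω_c¹ ⇒ overall = 71/96 × 9/47 = 213/1504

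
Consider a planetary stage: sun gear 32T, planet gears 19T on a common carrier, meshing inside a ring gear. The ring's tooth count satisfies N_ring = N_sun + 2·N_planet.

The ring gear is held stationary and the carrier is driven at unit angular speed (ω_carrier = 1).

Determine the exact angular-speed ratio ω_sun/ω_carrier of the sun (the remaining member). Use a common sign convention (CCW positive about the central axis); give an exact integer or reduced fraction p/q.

N_ring = 32 + 2·19 = 70
32(ω_s−ω_c) = −70(ω_r−ω_c),  ω_r=0, ω_c=1
ω_s = 1 − (70/32)(0−1) = 51/16
ω_s/ω_c = 51/16

51/16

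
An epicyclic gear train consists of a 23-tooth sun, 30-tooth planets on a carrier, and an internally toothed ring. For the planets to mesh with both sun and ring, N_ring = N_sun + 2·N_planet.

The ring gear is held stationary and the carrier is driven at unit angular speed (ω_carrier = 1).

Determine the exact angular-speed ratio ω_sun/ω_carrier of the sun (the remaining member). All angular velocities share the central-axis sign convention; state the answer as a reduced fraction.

106/23

N_ring = 23 + 2·30 = 83
23(ω_s−ω_c) = −83(ω_r−ω_c),  ω_r=0, ω_c=1
ω_s = 1 − (83/23)(0−1) = 106/23
ω_s/ω_c = 106/23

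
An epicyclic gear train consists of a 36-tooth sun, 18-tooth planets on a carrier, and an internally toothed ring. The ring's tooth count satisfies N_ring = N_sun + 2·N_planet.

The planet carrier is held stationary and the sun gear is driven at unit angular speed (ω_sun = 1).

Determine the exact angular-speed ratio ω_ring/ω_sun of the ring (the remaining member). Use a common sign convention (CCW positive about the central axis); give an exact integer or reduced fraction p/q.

-1/2

N_ring = 36 + 2·18 = 72
36(ω_s−ω_c) = −72(ω_r−ω_c),  ω_c=0, ω_s=1
ω_r = 0 − (36/72)(1−0) = -1/2
ω_r/ω_s = -1/2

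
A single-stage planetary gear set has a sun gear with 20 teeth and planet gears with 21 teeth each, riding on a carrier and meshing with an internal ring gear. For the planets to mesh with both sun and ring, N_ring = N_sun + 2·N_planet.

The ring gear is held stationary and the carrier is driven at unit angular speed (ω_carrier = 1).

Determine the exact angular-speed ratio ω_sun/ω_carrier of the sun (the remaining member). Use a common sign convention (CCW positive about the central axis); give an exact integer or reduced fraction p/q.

41/10

N_ring = 20 + 2·21 = 62
20(ω_s−ω_c) = −62(ω_r−ω_c),  ω_r=0, ω_c=1
ω_s = 1 − (62/20)(0−1) = 41/10
ω_s/ω_c = 41/10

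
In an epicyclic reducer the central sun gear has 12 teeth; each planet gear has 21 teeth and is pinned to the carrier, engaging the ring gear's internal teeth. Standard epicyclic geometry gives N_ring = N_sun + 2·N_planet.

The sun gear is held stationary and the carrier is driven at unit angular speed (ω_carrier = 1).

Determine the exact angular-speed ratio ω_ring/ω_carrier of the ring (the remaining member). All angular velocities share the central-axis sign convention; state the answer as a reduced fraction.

11/9

N_ring = 12 + 2·21 = 54
12(ω_s−ω_c) = −54(ω_r−ω_c),  ω_s=0, ω_c=1
ω_r = 1 − (12/54)(0−1) = 11/9
ω_r/ω_c = 11/9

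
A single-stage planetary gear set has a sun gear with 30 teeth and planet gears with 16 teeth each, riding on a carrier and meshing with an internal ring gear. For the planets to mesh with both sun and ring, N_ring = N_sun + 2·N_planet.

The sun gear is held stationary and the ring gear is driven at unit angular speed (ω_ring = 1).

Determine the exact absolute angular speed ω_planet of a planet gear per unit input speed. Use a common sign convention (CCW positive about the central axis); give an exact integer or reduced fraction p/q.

31/16

N_ring = 30 + 2·16 = 62
30(ω_s−ω_c) = −62(ω_r−ω_c),  ω_s=0, ω_r=1
30(0−ω_c) = −62(1−ω_c)  ⇒  92ω_c = 62  ⇒  ω_c = 31/46
sun–planet: 30·(0−31/46) = −16·(ω_p−ω_c)  ⇒  ω_p−ω_c = −(30/16)·(-31/46) = 465/368
ω_p = 31/46 + 465/368 = 31/16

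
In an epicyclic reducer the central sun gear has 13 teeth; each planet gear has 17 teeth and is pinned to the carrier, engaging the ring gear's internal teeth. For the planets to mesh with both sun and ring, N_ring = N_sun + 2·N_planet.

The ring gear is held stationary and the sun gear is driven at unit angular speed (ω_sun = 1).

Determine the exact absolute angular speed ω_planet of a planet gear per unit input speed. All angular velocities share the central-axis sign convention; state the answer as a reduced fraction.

-13/34

N_ring = 13 + 2·17 = 47
13(ω_s−ω_c) = −47(ω_r−ω_c),  ω_r=0, ω_s=1
13(1−ω_c) = −47(0−ω_c)  ⇒  60ω_c = 13  ⇒  ω_c = 13/60
sun–planet: 13·(1−13/60) = −17·(ω_p−ω_c)  ⇒  ω_p−ω_c = −(13/17)·(47/60) = -611/1020
ω_p = 13/60 − 611/1020 = -13/34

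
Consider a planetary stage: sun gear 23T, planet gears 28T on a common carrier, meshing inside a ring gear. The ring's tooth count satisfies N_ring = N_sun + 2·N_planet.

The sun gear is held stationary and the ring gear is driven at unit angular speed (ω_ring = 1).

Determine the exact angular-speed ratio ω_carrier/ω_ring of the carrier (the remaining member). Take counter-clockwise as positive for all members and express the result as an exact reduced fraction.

79/102

N_ring = 23 + 2·28 = 79
23(ω_s−ω_c) = −79(ω_r−ω_c),  ω_s=0, ω_r=1
23(0−ω_c) = −79(1−ω_c)  ⇒  102ω_c = 79  ⇒  ω_c = 79/102
ω_c/ω_r = 79/102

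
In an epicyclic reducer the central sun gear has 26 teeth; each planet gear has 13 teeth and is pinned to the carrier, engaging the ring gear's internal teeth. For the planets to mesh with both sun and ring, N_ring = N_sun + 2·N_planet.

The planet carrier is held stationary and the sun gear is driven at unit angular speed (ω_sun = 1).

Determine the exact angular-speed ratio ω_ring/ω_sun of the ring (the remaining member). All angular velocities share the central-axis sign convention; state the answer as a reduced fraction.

N_ring = 26 + 2·13 = 52
26(ω_s−ω_c) = −52(ω_r−ω_c),  ω_c=0, ω_s=1
ω_r = 0 − (26/52)(1−0) = -1/2
ω_r/ω_s = -1/2

-1/2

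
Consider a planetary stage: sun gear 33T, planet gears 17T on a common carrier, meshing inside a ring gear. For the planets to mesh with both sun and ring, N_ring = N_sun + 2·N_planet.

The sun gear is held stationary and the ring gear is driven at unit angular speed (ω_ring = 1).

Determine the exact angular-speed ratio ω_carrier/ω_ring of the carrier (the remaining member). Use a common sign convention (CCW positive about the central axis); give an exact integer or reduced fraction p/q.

N_ring = 33 + 2·17 = 67
33(ω_s−ω_c) = −67(ω_r−ω_c),  ω_s=0, ω_r=1
33(0−ω_c) = −67(1−ω_c)  ⇒  100ω_c = 67  ⇒  ω_c = 67/100
ω_c/ω_r = 67/100

67/100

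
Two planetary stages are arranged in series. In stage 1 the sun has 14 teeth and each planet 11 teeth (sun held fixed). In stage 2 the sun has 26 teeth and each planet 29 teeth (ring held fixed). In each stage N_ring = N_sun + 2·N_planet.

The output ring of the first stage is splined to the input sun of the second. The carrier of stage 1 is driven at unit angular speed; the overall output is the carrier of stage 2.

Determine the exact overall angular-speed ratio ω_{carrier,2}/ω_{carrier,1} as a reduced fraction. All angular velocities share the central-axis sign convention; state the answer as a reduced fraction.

Stage 1: N_ring = 14 + 2·11 = 36
Stage 1: 14(ω_s−ω_c) = −36(ω_r−ω_c),  ω_s=0, ω_c=1
Stage 1: ω_r = 1 − (14/36)(0−1) = 25/18
  ⇒ ω_r¹/ω_c¹ = 25/18
Stage 2: N_ring = 26 + 2·29 = 84
Stage 2: 26(ω_s−ω_c) = −84(ω_r−ω_c),  ω_r=0, ω_s=1
Stage 2: 26(1−ω_c) = −84(0−ω_c)  ⇒  110ω_c = 26  ⇒  ω_c = 13/55
  ⇒ ω_c²/ω_s² = 13/55
Coupling ω_s² = ω_r¹ ⇒ overall = 25/18 × 13/55 = 65/198

65/198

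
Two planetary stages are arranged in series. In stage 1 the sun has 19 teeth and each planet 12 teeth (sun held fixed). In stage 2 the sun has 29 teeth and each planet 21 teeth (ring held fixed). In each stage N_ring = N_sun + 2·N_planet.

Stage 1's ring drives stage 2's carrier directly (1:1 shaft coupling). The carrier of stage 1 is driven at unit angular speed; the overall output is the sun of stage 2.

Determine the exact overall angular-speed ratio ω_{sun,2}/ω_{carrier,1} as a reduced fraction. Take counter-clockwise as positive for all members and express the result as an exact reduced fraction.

Stage 1: N_ring = 19 + 2·12 = 43
Stage 1: 19(ω_s−ω_c) = −43(ω_r−ω_c),  ω_s=0, ω_c=1
Stage 1: ω_r = 1 − (19/43)(0−1) = 62/43
  ⇒ ω_r¹/ω_c¹ = 62/43
Stage 2: N_ring = 29 + 2·21 = 71
Stage 2: 29(ω_s−ω_c) = −71(ω_r−ω_c),  ω_r=0, ω_c=1
Stage 2: ω_s = 1 − (71/29)(0−1) = 100/29
  ⇒ ω_s²/ω_c² = 100/29
Coupling ω_c² = ω_r¹ ⇒ overall = 62/43 × 100/29 = 6200/1247

6200/1247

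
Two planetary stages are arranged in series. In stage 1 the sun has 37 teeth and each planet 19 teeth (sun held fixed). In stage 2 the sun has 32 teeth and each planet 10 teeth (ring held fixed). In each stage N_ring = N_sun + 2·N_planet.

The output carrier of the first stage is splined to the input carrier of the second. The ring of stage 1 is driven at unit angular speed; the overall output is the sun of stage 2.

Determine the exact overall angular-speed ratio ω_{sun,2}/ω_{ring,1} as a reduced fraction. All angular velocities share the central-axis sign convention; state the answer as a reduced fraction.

Stage 1: N_ring = 37 + 2·19 = 75
Stage 1: 37(ω_s−ω_c) = −75(ω_r−ω_c),  ω_s=0, ω_r=1
Stage 1: 37(0−ω_c) = −75(1−ω_c)  ⇒  112ω_c = 75  ⇒  ω_c = 75/112
  ⇒ ω_c¹/ω_r¹ = 75/112
Stage 2: N_ring = 32 + 2·10 = 52
Stage 2: 32(ω_s−ω_c) = −52(ω_r−ω_c),  ω_r=0, ω_c=1
Stage 2: ω_s = 1 − (52/32)(0−1) = 21/8
  ⇒ ω_s²/ω_c² = 21/8
Coupling ω_c² = ω_c¹ ⇒ overall = 75/112 × 21/8 = 225/128

225/128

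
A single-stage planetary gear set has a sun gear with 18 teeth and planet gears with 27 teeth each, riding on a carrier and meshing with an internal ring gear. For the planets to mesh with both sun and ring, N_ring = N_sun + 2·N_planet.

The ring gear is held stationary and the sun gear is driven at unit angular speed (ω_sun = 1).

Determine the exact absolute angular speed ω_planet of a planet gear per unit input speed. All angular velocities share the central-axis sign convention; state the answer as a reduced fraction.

-1/3

N_ring = 18 + 2·27 = 72
18(ω_s−ω_c) = −72(ω_r−ω_c),  ω_r=0, ω_s=1
18(1−ω_c) = −72(0−ω_c)  ⇒  90ω_c = 18  ⇒  ω_c = 1/5
sun–planet: 18·(1−1/5) = −27·(ω_p−ω_c)  ⇒  ω_p−ω_c = −(18/27)·(4/5) = -8/15
ω_p = 1/5 − 8/15 = -1/3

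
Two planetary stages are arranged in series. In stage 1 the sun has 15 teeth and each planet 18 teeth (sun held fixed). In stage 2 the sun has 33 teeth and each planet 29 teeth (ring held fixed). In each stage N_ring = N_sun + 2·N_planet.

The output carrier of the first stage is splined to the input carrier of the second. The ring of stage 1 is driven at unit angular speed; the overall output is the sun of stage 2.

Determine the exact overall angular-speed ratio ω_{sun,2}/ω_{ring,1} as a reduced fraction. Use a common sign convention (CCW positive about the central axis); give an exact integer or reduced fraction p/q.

Stage 1: N_ring = 15 + 2·18 = 51
Stage 1: 15(ω_s−ω_c) = −51(ω_r−ω_c),  ω_s=0, ω_r=1
Stage 1: 15(0−ω_c) = −51(1−ω_c)  ⇒  66ω_c = 51  ⇒  ω_c = 17/22
  ⇒ ω_c¹/ω_r¹ = 17/22
Stage 2: N_ring = 33 + 2·29 = 91
Stage 2: 33(ω_s−ω_c) = −91(ω_r−ω_c),  ω_r=0, ω_c=1
Stage 2: ω_s = 1 − (91/33)(0−1) = 124/33
  ⇒ ω_s²/ω_c² = 124/33
Coupling ω_c² = ω_c¹ ⇒ overall = 17/22 × 124/33 = 1054/363

1054/363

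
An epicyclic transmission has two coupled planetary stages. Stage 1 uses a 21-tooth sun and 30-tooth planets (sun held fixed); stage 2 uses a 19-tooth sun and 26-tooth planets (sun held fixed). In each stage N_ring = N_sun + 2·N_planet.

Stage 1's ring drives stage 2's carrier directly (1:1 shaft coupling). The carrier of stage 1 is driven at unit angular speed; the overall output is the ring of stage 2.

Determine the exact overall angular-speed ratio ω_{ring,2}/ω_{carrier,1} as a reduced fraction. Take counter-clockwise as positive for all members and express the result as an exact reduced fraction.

Stage 1: N_ring = 21 + 2·30 = 81
Stage 1: 21(ω_s−ω_c) = −81(ω_r−ω_c),  ω_s=0, ω_c=1
Stage 1: ω_r = 1 − (21/81)(0−1) = 34/27
  ⇒ ω_r¹/ω_c¹ = 34/27
Stage 2: N_ring = 19 + 2·26 = 71
Stage 2: 19(ω_s−ω_c) = −71(ω_r−ω_c),  ω_s=0, ω_c=1
Stage 2: ω_r = 1 − (19/71)(0−1) = 90/71
  ⇒ ω_r²/ω_c² = 90/71
Coupling ω_c² = ω_r¹ ⇒ overall = 34/27 × 90/71 = 340/213

340/213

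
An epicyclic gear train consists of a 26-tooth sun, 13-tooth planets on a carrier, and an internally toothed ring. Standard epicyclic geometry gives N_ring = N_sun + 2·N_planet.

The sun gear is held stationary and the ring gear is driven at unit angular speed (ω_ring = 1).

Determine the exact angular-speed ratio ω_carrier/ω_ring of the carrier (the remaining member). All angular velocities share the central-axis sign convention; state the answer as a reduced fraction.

N_ring = 26 + 2·13 = 52
26(ω_s−ω_c) = −52(ω_r−ω_c),  ω_s=0, ω_r=1
26(0−ω_c) = −52(1−ω_c)  ⇒  78ω_c = 52  ⇒  ω_c = 2/3
ω_c/ω_r = 2/3

2/3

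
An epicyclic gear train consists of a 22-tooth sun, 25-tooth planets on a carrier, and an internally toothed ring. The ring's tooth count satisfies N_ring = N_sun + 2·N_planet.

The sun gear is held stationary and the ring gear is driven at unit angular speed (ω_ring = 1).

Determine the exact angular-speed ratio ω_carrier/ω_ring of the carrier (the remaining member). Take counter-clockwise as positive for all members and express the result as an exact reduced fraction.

N_ring = 22 + 2·25 = 72
22(ω_s−ω_c) = −72(ω_r−ω_c),  ω_s=0, ω_r=1
22(0−ω_c) = −72(1−ω_c)  ⇒  94ω_c = 72  ⇒  ω_c = 36/47
ω_c/ω_r = 36/47

36/47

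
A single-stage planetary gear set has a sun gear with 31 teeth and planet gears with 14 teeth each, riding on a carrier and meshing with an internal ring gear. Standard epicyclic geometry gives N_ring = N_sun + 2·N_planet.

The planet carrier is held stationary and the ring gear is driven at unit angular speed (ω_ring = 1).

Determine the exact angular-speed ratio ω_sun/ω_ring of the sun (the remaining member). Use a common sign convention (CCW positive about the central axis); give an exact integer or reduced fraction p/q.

-59/31

N_ring = 31 + 2·14 = 59
31(ω_s−ω_c) = −59(ω_r−ω_c),  ω_c=0, ω_r=1
ω_s = 0 − (59/31)(1−0) = -59/31
ω_s/ω_r = -59/31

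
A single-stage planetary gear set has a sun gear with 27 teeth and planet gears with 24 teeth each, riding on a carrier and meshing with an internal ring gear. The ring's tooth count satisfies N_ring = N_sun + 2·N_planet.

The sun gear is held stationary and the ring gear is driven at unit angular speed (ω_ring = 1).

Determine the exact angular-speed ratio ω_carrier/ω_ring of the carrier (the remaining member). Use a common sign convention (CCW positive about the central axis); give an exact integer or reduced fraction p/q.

25/34

N_ring = 27 + 2·24 = 75
27(ω_s−ω_c) = −75(ω_r−ω_c),  ω_s=0, ω_r=1
27(0−ω_c) = −75(1−ω_c)  ⇒  102ω_c = 75  ⇒  ω_c = 25/34
ω_c/ω_r = 25/34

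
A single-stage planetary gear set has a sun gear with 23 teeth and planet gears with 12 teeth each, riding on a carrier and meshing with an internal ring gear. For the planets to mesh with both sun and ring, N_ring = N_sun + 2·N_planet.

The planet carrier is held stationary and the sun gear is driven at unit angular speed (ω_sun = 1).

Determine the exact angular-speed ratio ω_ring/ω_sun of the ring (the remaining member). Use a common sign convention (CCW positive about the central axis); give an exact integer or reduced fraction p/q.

N_ring = 23 + 2·12 = 47
23(ω_s−ω_c) = −47(ω_r−ω_c),  ω_c=0, ω_s=1
ω_r = 0 − (23/47)(1−0) = -23/47
ω_r/ω_s = -23/47

-23/47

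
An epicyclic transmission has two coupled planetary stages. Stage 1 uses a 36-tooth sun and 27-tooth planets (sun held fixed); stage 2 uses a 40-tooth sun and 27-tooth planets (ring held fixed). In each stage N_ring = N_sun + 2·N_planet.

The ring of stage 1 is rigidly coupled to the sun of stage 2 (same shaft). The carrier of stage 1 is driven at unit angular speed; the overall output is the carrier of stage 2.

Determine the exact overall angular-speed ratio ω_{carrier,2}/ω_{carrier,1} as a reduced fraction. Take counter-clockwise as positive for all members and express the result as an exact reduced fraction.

Stage 1: N_ring = 36 + 2·27 = 90
Stage 1: 36(ω_s−ω_c) = −90(ω_r−ω_c),  ω_s=0, ω_c=1
Stage 1: ω_r = 1 − (36/90)(0−1) = 7/5
  ⇒ ω_r¹/ω_c¹ = 7/5
Stage 2: N_ring = 40 + 2·27 = 94
Stage 2: 40(ω_s−ω_c) = −94(ω_r−ω_c),  ω_r=0, ω_s=1
Stage 2: 40(1−ω_c) = −94(0−ω_c)  ⇒  134ω_c = 40  ⇒  ω_c = 20/67
  ⇒ ω_c²/ω_s² = 20/67
Coupling ω_s² = ω_r¹ ⇒ overall = 7/5 × 20/67 = 28/67

28/67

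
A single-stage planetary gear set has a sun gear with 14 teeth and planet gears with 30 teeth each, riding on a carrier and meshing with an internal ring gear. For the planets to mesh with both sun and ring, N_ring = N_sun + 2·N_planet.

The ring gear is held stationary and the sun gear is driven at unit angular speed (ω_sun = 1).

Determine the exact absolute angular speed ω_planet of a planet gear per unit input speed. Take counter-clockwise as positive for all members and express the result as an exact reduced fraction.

N_ring = 14 + 2·30 = 74
14(ω_s−ω_c) = −74(ω_r−ω_c),  ω_r=0, ω_s=1
14(1−ω_c) = −74(0−ω_c)  ⇒  88ω_c = 14  ⇒  ω_c = 7/44
sun–planet: 14·(1−7/44) = −30·(ω_p−ω_c)  ⇒  ω_p−ω_c = −(14/30)·(37/44) = -259/660
ω_p = 7/44 − 259/660 = -7/30

-7/30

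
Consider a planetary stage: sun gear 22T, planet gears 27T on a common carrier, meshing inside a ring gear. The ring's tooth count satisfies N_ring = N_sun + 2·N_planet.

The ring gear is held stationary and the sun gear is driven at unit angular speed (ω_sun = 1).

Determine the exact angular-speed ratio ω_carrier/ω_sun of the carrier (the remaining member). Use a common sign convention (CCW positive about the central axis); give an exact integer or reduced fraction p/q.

11/49

N_ring = 22 + 2·27 = 76
22(ω_s−ω_c) = −76(ω_r−ω_c),  ω_r=0, ω_s=1
22(1−ω_c) = −76(0−ω_c)  ⇒  98ω_c = 22  ⇒  ω_c = 11/49
ω_c/ω_s = 11/49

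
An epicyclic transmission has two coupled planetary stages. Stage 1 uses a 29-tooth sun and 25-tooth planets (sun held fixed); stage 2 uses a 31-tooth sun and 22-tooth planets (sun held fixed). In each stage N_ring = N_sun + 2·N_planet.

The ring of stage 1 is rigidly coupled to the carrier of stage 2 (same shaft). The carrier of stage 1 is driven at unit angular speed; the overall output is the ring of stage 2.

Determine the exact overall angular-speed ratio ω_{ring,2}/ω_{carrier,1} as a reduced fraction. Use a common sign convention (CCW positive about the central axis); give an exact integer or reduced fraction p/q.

3816/1975

Stage 1: N_ring = 29 + 2·25 = 79
Stage 1: 29(ω_s−ω_c) = −79(ω_r−ω_c),  ω_s=0, ω_c=1
Stage 1: ω_r = 1 − (29/79)(0−1) = 108/79
  ⇒ ω_r¹/ω_c¹ = 108/79
Stage 2: N_ring = 31 + 2·22 = 75
Stage 2: 31(ω_s−ω_c) = −75(ω_r−ω_c),  ω_s=0, ω_c=1
Stage 2: ω_r = 1 − (31/75)(0−1) = 106/75
  ⇒ ω_r²/ω_c² = 106/75
Coupling ω_c² = ω_r¹ ⇒ overall = 108/79 × 106/75 = 3816/1975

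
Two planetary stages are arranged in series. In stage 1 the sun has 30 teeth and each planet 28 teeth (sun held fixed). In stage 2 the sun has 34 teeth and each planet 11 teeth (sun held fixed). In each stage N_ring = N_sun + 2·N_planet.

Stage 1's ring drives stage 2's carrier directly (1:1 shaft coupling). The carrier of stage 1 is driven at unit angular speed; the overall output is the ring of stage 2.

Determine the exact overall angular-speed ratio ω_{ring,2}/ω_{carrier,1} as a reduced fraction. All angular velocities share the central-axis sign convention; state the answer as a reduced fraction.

1305/602

Stage 1: N_ring = 30 + 2·28 = 86
Stage 1: 30(ω_s−ω_c) = −86(ω_r−ω_c),  ω_s=0, ω_c=1
Stage 1: ω_r = 1 − (30/86)(0−1) = 58/43
  ⇒ ω_r¹/ω_c¹ = 58/43
Stage 2: N_ring = 34 + 2·11 = 56
Stage 2: 34(ω_s−ω_c) = −56(ω_r−ω_c),  ω_s=0, ω_c=1
Stage 2: ω_r = 1 − (34/56)(0−1) = 45/28
  ⇒ ω_r²/ω_c² = 45/28
Coupling ω_c² = ω_r¹ ⇒ overall = 58/43 × 45/28 = 1305/602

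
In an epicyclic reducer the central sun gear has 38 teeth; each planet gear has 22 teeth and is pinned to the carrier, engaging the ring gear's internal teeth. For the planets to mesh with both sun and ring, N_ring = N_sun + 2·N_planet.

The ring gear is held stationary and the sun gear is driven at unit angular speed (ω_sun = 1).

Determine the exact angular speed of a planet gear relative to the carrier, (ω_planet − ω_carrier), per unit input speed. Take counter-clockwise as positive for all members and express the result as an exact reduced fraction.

N_ring = 38 + 2·22 = 82
38(ω_s−ω_c) = −82(ω_r−ω_c),  ω_r=0, ω_s=1
38(1−ω_c) = −82(0−ω_c)  ⇒  120ω_c = 38  ⇒  ω_c = 19/60
sun–planet: 38·(1−19/60) = −22·(ω_p−ω_c)  ⇒  ω_p−ω_c = −(38/22)·(41/60) = -779/660

-779/660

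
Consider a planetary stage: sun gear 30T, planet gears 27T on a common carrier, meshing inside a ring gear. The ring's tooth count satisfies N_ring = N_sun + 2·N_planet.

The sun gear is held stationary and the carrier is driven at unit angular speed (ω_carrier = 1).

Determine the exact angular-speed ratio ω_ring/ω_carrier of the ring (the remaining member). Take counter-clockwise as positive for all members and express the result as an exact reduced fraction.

19/14

N_ring = 30 + 2·27 = 84
30(ω_s−ω_c) = −84(ω_r−ω_c),  ω_s=0, ω_c=1
ω_r = 1 − (30/84)(0−1) = 19/14
ω_r/ω_c = 19/14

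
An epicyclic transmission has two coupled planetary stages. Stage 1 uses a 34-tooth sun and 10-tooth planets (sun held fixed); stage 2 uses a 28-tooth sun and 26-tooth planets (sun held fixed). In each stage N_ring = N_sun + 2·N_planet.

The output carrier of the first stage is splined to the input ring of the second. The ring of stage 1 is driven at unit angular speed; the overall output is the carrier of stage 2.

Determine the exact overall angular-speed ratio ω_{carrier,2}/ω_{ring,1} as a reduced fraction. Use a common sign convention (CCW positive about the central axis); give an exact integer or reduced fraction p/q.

Stage 1: N_ring = 34 + 2·10 = 54
Stage 1: 34(ω_s−ω_c) = −54(ω_r−ω_c),  ω_s=0, ω_r=1
Stage 1: 34(0−ω_c) = −54(1−ω_c)  ⇒  88ω_c = 54  ⇒  ω_c = 27/44
  ⇒ ω_c¹/ω_r¹ = 27/44
Stage 2: N_ring = 28 + 2·26 = 80
Stage 2: 28(ω_s−ω_c) = −80(ω_r−ω_c),  ω_s=0, ω_r=1
Stage 2: 28(0−ω_c) = −80(1−ω_c)  ⇒  108ω_c = 80  ⇒  ω_c = 20/27
  ⇒ ω_c²/ω_r² = 20/27
Coupling ω_r² = ω_c¹ ⇒ overall = 27/44 × 20/27 = 5/11

5/11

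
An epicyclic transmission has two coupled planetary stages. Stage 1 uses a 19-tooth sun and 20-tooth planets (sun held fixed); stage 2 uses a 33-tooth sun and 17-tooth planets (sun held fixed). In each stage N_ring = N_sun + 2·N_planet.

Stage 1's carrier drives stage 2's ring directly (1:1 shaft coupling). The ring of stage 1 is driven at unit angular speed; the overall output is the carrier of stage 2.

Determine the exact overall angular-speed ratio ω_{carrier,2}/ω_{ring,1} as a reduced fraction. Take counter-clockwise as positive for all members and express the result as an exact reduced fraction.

3953/7800

Stage 1: N_ring = 19 + 2·20 = 59
Stage 1: 19(ω_s−ω_c) = −59(ω_r−ω_c),  ω_s=0, ω_r=1
Stage 1: 19(0−ω_c) = −59(1−ω_c)  ⇒  78ω_c = 59  ⇒  ω_c = 59/78
  ⇒ ω_c¹/ω_r¹ = 59/78
Stage 2: N_ring = 33 + 2·17 = 67
Stage 2: 33(ω_s−ω_c) = −67(ω_r−ω_c),  ω_s=0, ω_r=1
Stage 2: 33(0−ω_c) = −67(1−ω_c)  ⇒  100ω_c = 67  ⇒  ω_c = 67/100
  ⇒ ω_c²/ω_r² = 67/100
Coupling ω_r² = ω_c¹ ⇒ overall = 59/78 × 67/100 = 3953/7800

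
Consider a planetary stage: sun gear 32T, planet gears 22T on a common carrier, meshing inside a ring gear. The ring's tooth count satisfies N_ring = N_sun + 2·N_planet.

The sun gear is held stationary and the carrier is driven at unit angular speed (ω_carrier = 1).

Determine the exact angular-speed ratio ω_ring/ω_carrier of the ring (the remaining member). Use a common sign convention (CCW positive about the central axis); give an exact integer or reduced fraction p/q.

N_ring = 32 + 2·22 = 76
32(ω_s−ω_c) = −76(ω_r−ω_c),  ω_s=0, ω_c=1
ω_r = 1 − (32/76)(0−1) = 27/19
ω_r/ω_c = 27/19

27/19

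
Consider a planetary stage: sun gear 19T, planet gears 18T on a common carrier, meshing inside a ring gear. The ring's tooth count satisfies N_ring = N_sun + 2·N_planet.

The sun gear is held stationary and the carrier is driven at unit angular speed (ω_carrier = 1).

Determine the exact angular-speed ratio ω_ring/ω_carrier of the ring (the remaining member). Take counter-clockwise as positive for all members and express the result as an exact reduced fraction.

N_ring = 19 + 2·18 = 55
19(ω_s−ω_c) = −55(ω_r−ω_c),  ω_s=0, ω_c=1
ω_r = 1 − (19/55)(0−1) = 74/55
ω_r/ω_c = 74/55

74/55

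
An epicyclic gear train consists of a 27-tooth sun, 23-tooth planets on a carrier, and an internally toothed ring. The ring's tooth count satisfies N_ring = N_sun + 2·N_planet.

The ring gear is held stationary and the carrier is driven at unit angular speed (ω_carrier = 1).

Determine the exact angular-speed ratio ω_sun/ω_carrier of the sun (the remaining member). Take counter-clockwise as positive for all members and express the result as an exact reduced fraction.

N_ring = 27 + 2·23 = 73
27(ω_s−ω_c) = −73(ω_r−ω_c),  ω_r=0, ω_c=1
ω_s = 1 − (73/27)(0−1) = 100/27
ω_s/ω_c = 100/27

100/27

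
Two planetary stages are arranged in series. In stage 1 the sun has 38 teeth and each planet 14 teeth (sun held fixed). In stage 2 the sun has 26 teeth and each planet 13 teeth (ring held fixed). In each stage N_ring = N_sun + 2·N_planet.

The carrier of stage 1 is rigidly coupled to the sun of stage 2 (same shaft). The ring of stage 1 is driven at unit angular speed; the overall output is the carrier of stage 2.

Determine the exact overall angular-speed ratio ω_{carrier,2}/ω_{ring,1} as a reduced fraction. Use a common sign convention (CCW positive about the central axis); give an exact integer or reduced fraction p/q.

Stage 1: N_ring = 38 + 2·14 = 66
Stage 1: 38(ω_s−ω_c) = −66(ω_r−ω_c),  ω_s=0, ω_r=1
Stage 1: 38(0−ω_c) = −66(1−ω_c)  ⇒  104ω_c = 66  ⇒  ω_c = 33/52
  ⇒ ω_c¹/ω_r¹ = 33/52
Stage 2: N_ring = 26 + 2·13 = 52
Stage 2: 26(ω_s−ω_c) = −52(ω_r−ω_c),  ω_r=0, ω_s=1
Stage 2: 26(1−ω_c) = −52(0−ω_c)  ⇒  78ω_c = 26  ⇒  ω_c = 1/3
  ⇒ ω_c²/ω_s² = 1/3
Coupling ω_s² = ω_c¹ ⇒ overall = 33/52 × 1/3 = 11/52

11/52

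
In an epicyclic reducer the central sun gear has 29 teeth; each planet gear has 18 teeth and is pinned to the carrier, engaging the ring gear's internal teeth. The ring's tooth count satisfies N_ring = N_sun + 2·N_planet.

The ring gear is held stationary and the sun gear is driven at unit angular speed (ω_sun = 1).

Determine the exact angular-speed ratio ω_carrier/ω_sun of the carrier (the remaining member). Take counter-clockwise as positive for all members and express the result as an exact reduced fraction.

N_ring = 29 + 2·18 = 65
29(ω_s−ω_c) = −65(ω_r−ω_c),  ω_r=0, ω_s=1
29(1−ω_c) = −65(0−ω_c)  ⇒  94ω_c = 29  ⇒  ω_c = 29/94
ω_c/ω_s = 29/94

29/94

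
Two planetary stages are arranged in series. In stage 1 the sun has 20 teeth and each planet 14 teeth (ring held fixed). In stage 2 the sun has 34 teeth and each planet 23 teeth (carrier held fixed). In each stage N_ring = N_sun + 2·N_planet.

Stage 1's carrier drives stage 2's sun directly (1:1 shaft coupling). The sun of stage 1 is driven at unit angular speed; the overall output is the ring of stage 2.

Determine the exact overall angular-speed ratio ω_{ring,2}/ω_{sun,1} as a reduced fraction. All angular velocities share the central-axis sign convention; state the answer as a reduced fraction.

-1/8

Stage 1: N_ring = 20 + 2·14 = 48
Stage 1: 20(ω_s−ω_c) = −48(ω_r−ω_c),  ω_r=0, ω_s=1
Stage 1: 20(1−ω_c) = −48(0−ω_c)  ⇒  68ω_c = 20  ⇒  ω_c = 5/17
  ⇒ ω_c¹/ω_s¹ = 5/17
Stage 2: N_ring = 34 + 2·23 = 80
Stage 2: 34(ω_s−ω_c) = −80(ω_r−ω_c),  ω_c=0, ω_s=1
Stage 2: ω_r = 0 − (34/80)(1−0) = -17/40
  ⇒ ω_r²/ω_s² = -17/40
Coupling ω_s² = ω_c¹ ⇒ overall = 5/17 × -17/40 = -1/8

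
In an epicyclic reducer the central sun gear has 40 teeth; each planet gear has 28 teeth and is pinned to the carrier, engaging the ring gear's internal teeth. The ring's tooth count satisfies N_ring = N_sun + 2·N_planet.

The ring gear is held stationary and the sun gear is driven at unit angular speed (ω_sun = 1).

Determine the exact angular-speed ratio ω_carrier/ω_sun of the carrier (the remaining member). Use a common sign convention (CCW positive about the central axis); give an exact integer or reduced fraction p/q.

N_ring = 40 + 2·28 = 96
40(ω_s−ω_c) = −96(ω_r−ω_c),  ω_r=0, ω_s=1
40(1−ω_c) = −96(0−ω_c)  ⇒  136ω_c = 40  ⇒  ω_c = 5/17
ω_c/ω_s = 5/17

5/17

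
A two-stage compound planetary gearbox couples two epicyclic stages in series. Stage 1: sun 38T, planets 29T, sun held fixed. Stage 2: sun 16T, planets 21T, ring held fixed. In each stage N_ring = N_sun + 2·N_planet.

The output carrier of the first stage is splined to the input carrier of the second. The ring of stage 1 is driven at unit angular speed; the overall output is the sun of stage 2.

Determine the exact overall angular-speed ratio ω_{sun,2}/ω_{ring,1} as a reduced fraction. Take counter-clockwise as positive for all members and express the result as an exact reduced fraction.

222/67

Stage 1: N_ring = 38 + 2·29 = 96
Stage 1: 38(ω_s−ω_c) = −96(ω_r−ω_c),  ω_s=0, ω_r=1
Stage 1: 38(0−ω_c) = −96(1−ω_c)  ⇒  134ω_c = 96  ⇒  ω_c = 48/67
  ⇒ ω_c¹/ω_r¹ = 48/67
Stage 2: N_ring = 16 + 2·21 = 58
Stage 2: 16(ω_s−ω_c) = −58(ω_r−ω_c),  ω_r=0, ω_c=1
Stage 2: ω_s = 1 − (58/16)(0−1) = 37/8
  ⇒ ω_s²/ω_c² = 37/8
Coupling ω_c² = ω_c¹ ⇒ overall = 48/67 × 37/8 = 222/67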